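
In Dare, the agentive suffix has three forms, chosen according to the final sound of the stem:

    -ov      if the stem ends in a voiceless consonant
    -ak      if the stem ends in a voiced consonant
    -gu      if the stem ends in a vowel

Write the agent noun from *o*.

The final sound of *o* is /o/, which is a vowel, so the suffix is -gu, giving *ogu*.

ogu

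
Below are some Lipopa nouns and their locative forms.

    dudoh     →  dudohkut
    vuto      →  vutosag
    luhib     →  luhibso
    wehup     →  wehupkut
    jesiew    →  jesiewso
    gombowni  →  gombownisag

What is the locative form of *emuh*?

emuhkut

The pattern is voicing of the final sound: -kut when the stem ends in a voiceless consonant (*dudoh*, *wehup*); -so when the stem ends in a voiced consonant (*luhib*, *jesiew*); -sag when the stem ends in a vowel (*vuto*, *gombowni*).
The final sound of *emuh* is /h/, which is a voiceless consonant, so the suffix is -kut, giving *emuhkut*.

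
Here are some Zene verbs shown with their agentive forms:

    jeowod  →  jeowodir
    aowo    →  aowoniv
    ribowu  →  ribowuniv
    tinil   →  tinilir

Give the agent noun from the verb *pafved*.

pafvedir

The pattern is consonant vs. vowel: -ir when the stem ends in a consonant (*jeowod*, *tinil*); -niv when the stem ends in a vowel (*aowo*, *ribowu*).
The final sound of *pafved* is /d/, which is a consonant, so the suffix is -ir, giving *pafvedir*.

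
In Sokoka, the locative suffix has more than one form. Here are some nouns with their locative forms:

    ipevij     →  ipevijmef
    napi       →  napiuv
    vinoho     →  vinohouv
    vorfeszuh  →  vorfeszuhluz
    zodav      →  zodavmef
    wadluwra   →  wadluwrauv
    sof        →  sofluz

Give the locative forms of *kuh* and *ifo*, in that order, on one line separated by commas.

kuhluz, ifouv

The alternation tracks the final sound of the stem — -luz when the stem ends in a voiceless consonant (*vorfeszuh*, *sof*); -mef when the stem ends in a voiced consonant (*ipevij*, *zodav*); -uv when the stem ends in a vowel (*napi*, *vinoho*, *wadluwra*).
*kuh*: final sound = /h/, a voiceless consonant → -luz → *kuhluz*.
*ifo*: final sound = /o/, a vowel → -uv → *ifouv*.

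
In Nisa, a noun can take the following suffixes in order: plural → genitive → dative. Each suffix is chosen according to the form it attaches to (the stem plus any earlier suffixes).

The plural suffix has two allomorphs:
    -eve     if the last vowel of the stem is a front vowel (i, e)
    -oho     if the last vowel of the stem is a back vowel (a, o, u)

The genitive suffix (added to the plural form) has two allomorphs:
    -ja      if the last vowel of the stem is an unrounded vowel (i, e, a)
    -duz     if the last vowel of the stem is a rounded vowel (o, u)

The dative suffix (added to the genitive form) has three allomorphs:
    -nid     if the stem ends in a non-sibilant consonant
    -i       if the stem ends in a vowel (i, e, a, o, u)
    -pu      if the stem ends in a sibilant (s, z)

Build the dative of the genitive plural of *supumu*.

Since the last vowel of *supumu* is /u/ (a back vowel), it takes -oho, giving *supumuoho*.
The last vowel of the plural form *supumuoho* is /o/, which is a rounded vowel, so the genitive suffix is -duz, giving *supumuohoduz*.
The genitive form *supumuohoduz* — final sound /z/ (a sibilant) → -pu → *supumuohoduzpu*.

supumuohoduzpu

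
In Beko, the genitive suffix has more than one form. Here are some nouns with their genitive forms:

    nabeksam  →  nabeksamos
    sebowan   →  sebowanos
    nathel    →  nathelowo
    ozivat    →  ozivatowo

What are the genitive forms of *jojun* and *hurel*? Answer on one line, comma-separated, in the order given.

The pattern is nasality of the final consonant: -os when the stem ends in a nasal (*nabeksam*, *sebowan*); -owo when the stem ends in a non-nasal consonant (*nathel*, *ozivat*).
The final consonant of *jojun* is /n/, which is a nasal, so the suffix is -os, giving *jojunos*.
*hurel* — final consonant /l/ (non-nasal) → -owo → *hurelowo*.

jojunos, hurelowo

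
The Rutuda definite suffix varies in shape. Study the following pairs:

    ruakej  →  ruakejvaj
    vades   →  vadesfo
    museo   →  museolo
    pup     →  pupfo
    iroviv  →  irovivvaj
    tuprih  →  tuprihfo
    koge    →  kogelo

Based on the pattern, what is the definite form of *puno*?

punolo

The suffix is conditioned by the final sound: -fo when the stem ends in a voiceless consonant (*vades*, *pup*, *tuprih*); -vaj when the stem ends in a voiced consonant (*ruakej*, *iroviv*); -lo when the stem ends in a vowel (*museo*, *koge*).
The final sound of *puno* is /o/, which is a vowel, so the suffix is -lo, giving *punolo*.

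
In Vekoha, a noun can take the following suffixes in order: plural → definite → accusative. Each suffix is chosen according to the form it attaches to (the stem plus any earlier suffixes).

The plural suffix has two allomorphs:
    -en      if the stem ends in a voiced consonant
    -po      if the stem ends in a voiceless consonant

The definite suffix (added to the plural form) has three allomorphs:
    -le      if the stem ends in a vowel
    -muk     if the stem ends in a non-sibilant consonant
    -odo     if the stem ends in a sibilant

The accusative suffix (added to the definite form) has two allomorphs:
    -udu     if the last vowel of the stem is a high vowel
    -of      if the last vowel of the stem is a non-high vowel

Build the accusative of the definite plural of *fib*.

*fib* — final consonant /b/ (voiced) → -en → *fiben*.
The final sound of the plural form *fiben* is /n/, which is a non-sibilant consonant, so the definite suffix is -muk, giving *fibenmuk*.
The last vowel of the definite form *fibenmuk* is /u/, which is a high vowel, so the accusative suffix is -udu, giving *fibenmukudu*.

fibenmukudu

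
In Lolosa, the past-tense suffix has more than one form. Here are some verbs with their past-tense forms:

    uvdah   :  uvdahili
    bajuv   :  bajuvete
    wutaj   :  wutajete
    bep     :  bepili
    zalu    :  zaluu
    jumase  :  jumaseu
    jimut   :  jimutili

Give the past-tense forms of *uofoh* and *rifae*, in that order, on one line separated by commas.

uofohili, rifaeu

The alternation tracks the final sound of the stem — -ili when the stem ends in a voiceless consonant (*uvdah*, *bep*, *jimut*); -ete when the stem ends in a voiced consonant (*bajuv*, *wutaj*); -u when the stem ends in a vowel (*zalu*, *jumase*).
*uofoh*: final sound = /h/, a voiceless consonant → -ili → *uofohili*.
*rifae* — final sound /e/ (a vowel) → -u → *rifaeu*.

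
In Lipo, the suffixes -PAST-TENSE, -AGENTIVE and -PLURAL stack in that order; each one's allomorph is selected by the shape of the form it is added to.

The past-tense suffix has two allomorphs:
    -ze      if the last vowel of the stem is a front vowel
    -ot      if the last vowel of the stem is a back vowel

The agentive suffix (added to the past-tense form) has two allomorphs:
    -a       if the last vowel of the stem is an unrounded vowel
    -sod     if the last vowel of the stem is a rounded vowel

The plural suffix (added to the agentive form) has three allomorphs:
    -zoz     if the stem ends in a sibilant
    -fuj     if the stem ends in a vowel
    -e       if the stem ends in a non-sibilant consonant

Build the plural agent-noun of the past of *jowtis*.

The last vowel of *jowtis* is /i/, which is a front vowel, so the past-tense suffix is -ze, giving *jowtisze*.
The past-tense form *jowtisze*: last vowel = /e/, an unrounded vowel → -a → *jowtiszea*.
The agentive form *jowtiszea*: final sound = /a/, a vowel → -fuj → *jowtiszeafuj*.

jowtiszeafuj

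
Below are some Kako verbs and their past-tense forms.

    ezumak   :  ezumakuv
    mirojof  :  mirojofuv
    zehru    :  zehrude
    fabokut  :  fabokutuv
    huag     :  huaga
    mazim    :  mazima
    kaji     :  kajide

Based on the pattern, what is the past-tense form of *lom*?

Looking at the final sound of each stem: -uv when the stem ends in a voiceless consonant (*ezumak*, *mirojof*, *fabokut*); -a when the stem ends in a voiced consonant (*huag*, *mazim*); -de when the stem ends in a vowel (*zehru*, *kaji*).
Since the final sound of *lom* is /m/ (a voiced consonant), it takes -a, giving *loma*.

loma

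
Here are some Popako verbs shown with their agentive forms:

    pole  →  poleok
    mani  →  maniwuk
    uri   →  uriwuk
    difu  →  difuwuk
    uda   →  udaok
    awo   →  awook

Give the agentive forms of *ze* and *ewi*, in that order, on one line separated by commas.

zeok, ewiwuk

The pattern is height harmony: -wuk when the last vowel of the stem is a high vowel (*mani*, *uri*, *difu*); -ok when the last vowel of the stem is a non-high vowel (*pole*, *uda*, *awo*).
Since the last vowel of *ze* is /e/ (a non-high vowel), it takes -ok, giving *zeok*.
The last vowel of *ewi* is /i/, which is a high vowel, so the suffix is -wuk, giving *ewiwuk*.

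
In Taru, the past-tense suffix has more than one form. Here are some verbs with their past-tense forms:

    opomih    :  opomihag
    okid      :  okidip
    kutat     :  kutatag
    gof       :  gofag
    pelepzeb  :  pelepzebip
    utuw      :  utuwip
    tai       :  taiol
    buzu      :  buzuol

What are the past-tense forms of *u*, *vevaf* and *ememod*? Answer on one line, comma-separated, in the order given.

uol, vevafag, ememodip

Looking at the final sound of each stem: -ag when the stem ends in a voiceless consonant (*opomih*, *kutat*, *gof*); -ip when the stem ends in a voiced consonant (*okid*, *pelepzeb*, *utuw*); -ol when the stem ends in a vowel (*tai*, *buzu*).
The final sound of *u* is /u/, which is a vowel, so the suffix is -ol, giving *uol*.
*vevaf* — final sound /f/ (a voiceless consonant) → -ag → *vevafag*.
The final sound of *ememod* is /d/, which is a voiced consonant, so the suffix is -ip, giving *ememodip*.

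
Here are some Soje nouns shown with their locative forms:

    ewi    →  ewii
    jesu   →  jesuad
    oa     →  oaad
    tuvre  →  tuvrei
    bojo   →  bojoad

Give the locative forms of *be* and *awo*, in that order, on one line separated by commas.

bei, awoad

The alternation tracks the last vowel of the stem — -i when the last vowel of the stem is a front vowel (*ewi*, *tuvre*); -ad when the last vowel of the stem is a back vowel (*jesu*, *oa*, *bojo*).
*be*: last vowel = /e/, a front vowel → -i → *bei*.
The last vowel of *awo* is /o/, which is a back vowel, so the suffix is -ad, giving *awoad*.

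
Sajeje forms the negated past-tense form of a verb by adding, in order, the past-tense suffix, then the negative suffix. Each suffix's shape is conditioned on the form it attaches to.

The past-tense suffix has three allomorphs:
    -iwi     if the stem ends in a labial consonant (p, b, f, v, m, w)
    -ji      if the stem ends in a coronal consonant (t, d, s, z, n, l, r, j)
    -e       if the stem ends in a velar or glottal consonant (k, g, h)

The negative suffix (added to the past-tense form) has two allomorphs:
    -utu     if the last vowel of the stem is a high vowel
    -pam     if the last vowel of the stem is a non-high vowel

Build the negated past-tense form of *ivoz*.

The final consonant of *ivoz* is /z/, which is coronal, so the past-tense suffix is -ji, giving *ivozji*.
Since the last vowel of the past-tense form *ivozji* is /i/ (a high vowel), it takes -utu, giving *ivozjiutu*.

ivozjiutu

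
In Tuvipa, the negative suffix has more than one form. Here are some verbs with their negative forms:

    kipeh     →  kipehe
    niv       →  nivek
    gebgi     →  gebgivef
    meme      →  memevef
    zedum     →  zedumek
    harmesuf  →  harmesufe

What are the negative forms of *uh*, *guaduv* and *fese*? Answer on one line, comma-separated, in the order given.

uhe, guaduvek, fesevef

Looking at the final sound of each stem: -e when the stem ends in a voiceless consonant (*kipeh*, *harmesuf*); -ek when the stem ends in a voiced consonant (*niv*, *zedum*); -vef when the stem ends in a vowel (*gebgi*, *meme*).
Since the final sound of *uh* is /h/ (a voiceless consonant), it takes -e, giving *uhe*.
*guaduv*: final sound = /v/, a voiced consonant → -ek → *guaduvek*.
The final sound of *fese* is /e/, which is a vowel, so the suffix is -vef, giving *fesevef*.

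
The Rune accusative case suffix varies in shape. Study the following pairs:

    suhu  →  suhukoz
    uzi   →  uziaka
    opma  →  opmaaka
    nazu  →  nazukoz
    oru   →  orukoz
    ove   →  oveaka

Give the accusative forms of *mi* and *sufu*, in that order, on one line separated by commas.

miaka, sufukoz

The alternation tracks the last vowel of the stem — -koz when the last vowel of the stem is a rounded vowel (*suhu*, *nazu*, *oru*); -aka when the last vowel of the stem is an unrounded vowel (*uzi*, *opma*, *ove*).
The last vowel of *mi* is /i/, which is an unrounded vowel, so the suffix is -aka, giving *miaka*.
*sufu*: last vowel = /u/, a rounded vowel → -koz → *sufukoz*.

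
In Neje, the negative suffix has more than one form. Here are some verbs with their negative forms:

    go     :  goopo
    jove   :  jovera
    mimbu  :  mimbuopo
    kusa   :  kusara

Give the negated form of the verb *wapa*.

wapara

The pattern is rounding harmony: -opo when the last vowel of the stem is a rounded vowel (*go*, *mimbu*); -ra when the last vowel of the stem is an unrounded vowel (*jove*, *kusa*).
*wapa* — last vowel /a/ (an unrounded vowel) → -ra → *wapara*.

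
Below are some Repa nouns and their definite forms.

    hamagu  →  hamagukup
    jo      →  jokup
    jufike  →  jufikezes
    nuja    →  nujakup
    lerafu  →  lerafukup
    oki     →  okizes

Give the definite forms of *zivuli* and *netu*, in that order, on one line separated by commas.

zivulizes, netukup

Looking at the last vowel of each stem: -zes when the last vowel of the stem is a front vowel (*jufike*, *oki*); -kup when the last vowel of the stem is a back vowel (*hamagu*, *jo*, *nuja*, *lerafu*).
The last vowel of *zivuli* is /i/, which is a front vowel, so the suffix is -zes, giving *zivulizes*.
*netu* — last vowel /u/ (a back vowel) → -kup → *netukup*.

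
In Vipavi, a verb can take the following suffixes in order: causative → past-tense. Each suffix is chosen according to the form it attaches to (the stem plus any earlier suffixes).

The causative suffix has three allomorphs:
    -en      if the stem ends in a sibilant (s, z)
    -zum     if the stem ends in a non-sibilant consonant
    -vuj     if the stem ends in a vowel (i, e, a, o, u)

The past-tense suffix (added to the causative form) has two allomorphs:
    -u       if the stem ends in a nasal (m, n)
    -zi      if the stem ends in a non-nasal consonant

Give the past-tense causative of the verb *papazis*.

Since the final sound of *papazis* is /s/ (a sibilant), it takes -en, giving *papazisen*.
The final consonant of the causative form *papazisen* is /n/, which is a nasal, so the past-tense suffix is -u, giving *papazisenu*.

papazisenu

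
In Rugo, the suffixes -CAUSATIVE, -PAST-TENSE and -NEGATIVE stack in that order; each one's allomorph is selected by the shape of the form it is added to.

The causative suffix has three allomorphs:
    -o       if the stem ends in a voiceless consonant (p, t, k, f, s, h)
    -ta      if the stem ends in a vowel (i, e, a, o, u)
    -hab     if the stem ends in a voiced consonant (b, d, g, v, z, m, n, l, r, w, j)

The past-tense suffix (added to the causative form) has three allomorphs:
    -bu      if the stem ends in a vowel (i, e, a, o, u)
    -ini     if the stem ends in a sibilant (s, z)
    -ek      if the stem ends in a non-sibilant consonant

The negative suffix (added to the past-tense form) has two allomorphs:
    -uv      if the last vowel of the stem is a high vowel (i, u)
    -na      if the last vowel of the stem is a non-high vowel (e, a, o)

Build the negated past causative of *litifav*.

*litifav*: final sound = /v/, a voiced consonant → -hab → *litifavhab*.
The causative form *litifavhab* — final sound /b/ (a non-sibilant consonant) → -ek → *litifavhabek*.
Since the last vowel of the past-tense form *litifavhabek* is /e/ (a non-high vowel), it takes -na, giving *litifavhabekna*.

litifavhabekna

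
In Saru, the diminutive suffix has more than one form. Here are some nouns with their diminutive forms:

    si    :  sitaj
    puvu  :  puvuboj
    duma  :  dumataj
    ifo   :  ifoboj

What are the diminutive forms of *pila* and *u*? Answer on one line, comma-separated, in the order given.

The pattern is rounding harmony: -boj when the last vowel of the stem is a rounded vowel (*puvu*, *ifo*); -taj when the last vowel of the stem is an unrounded vowel (*si*, *duma*).
Since the last vowel of *pila* is /a/ (an unrounded vowel), it takes -taj, giving *pilataj*.
*u*: last vowel = /u/, a rounded vowel → -boj → *uboj*.

pilataj, uboj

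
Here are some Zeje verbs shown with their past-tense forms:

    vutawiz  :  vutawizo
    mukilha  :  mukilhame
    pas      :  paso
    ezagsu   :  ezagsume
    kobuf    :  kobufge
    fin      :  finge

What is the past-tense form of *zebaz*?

zebazo

The pattern is sibilance of the final sound: -o when the stem ends in a sibilant (*vutawiz*, *pas*); -ge when the stem ends in a non-sibilant consonant (*kobuf*, *fin*); -me when the stem ends in a vowel (*mukilha*, *ezagsu*).
*zebaz*: final sound = /z/, a sibilant → -o → *zebazo*.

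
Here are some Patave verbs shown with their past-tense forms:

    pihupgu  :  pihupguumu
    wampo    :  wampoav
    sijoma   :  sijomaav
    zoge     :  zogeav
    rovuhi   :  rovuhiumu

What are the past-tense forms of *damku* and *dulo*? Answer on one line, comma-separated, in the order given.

The pattern is height harmony: -umu when the last vowel of the stem is a high vowel (*pihupgu*, *rovuhi*); -av when the last vowel of the stem is a non-high vowel (*wampo*, *sijoma*, *zoge*).
The last vowel of *damku* is /u/, which is a high vowel, so the suffix is -umu, giving *damkuumu*.
*dulo* — last vowel /o/ (a non-high vowel) → -av → *duloav*.

damkuumu, duloav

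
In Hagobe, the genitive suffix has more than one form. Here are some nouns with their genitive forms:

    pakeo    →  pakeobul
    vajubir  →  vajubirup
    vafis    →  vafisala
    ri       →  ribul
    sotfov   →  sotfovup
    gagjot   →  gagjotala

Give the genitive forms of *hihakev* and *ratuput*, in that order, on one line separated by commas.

Looking at the final sound of each stem: -ala when the stem ends in a voiceless consonant (*vafis*, *gagjot*); -up when the stem ends in a voiced consonant (*vajubir*, *sotfov*); -bul when the stem ends in a vowel (*pakeo*, *ri*).
*hihakev*: final sound = /v/, a voiced consonant → -up → *hihakevup*.
*ratuput* — final sound /t/ (a voiceless consonant) → -ala → *ratuputala*.

hihakevup, ratuputala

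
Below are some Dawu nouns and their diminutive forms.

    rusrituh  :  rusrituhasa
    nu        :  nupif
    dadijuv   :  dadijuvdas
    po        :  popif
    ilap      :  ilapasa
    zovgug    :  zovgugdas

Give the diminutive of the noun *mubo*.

The suffix is conditioned by the final sound: -asa when the stem ends in a voiceless consonant (*rusrituh*, *ilap*); -das when the stem ends in a voiced consonant (*dadijuv*, *zovgug*); -pif when the stem ends in a vowel (*nu*, *po*).
*mubo* — final sound /o/ (a vowel) → -pif → *mubopif*.

mubopif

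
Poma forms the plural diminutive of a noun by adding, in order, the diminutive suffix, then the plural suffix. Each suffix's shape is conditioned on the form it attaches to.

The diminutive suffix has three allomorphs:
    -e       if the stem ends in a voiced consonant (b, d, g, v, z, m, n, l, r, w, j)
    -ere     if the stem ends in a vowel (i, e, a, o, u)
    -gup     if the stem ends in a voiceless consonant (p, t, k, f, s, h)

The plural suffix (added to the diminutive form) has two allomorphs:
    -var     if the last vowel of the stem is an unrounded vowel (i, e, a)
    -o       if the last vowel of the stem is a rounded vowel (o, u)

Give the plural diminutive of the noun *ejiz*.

*ejiz* — final sound /z/ (a voiced consonant) → -e → *ejize*.
Since the last vowel of the diminutive form *ejize* is /e/ (an unrounded vowel), it takes -var, giving *ejizevar*.

ejizevar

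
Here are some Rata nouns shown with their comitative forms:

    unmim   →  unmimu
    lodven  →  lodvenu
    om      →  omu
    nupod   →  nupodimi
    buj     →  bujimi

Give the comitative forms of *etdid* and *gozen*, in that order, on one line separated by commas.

The alternation tracks the final consonant of the stem — -u when the stem ends in a nasal (*unmim*, *lodven*, *om*); -imi when the stem ends in a non-nasal consonant (*nupod*, *buj*).
Since the final consonant of *etdid* is /d/ (non-nasal), it takes -imi, giving *etdidimi*.
Since the final consonant of *gozen* is /n/ (a nasal), it takes -u, giving *gozenu*.

etdidimi, gozenu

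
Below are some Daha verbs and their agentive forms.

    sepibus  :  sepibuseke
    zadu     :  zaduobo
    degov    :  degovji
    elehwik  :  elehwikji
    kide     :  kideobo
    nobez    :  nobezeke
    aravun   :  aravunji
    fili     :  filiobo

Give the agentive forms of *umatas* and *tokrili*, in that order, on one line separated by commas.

The suffix is conditioned by the final sound: -eke when the stem ends in a sibilant (*sepibus*, *nobez*); -ji when the stem ends in a non-sibilant consonant (*degov*, *elehwik*, *aravun*); -obo when the stem ends in a vowel (*zadu*, *kide*, *fili*).
Since the final sound of *umatas* is /s/ (a sibilant), it takes -eke, giving *umataseke*.
The final sound of *tokrili* is /i/, which is a vowel, so the suffix is -obo, giving *tokriliobo*.

umataseke, tokriliobo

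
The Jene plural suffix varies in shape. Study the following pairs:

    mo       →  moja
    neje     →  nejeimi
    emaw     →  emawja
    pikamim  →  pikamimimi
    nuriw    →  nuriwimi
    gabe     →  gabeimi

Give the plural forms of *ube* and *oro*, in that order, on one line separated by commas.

ubeimi, oroja

The alternation tracks the last vowel of the stem — -imi when the last vowel of the stem is a front vowel (*neje*, *pikamim*, *nuriw*, *gabe*); -ja when the last vowel of the stem is a back vowel (*mo*, *emaw*).
The last vowel of *ube* is /e/, which is a front vowel, so the suffix is -imi, giving *ubeimi*.
*oro*: last vowel = /o/, a back vowel → -ja → *oroja*.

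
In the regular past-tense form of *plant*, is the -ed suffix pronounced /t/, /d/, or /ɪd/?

The stem *plant* ends in /t/ or /d/.
The -ed suffix is realized as /ɪd/ after /t, d/; as /t/ after other voiceless consonants; and as /d/ after other voiced sounds.
So -ed on *plant* is pronounced /ɪd/.

/ɪd/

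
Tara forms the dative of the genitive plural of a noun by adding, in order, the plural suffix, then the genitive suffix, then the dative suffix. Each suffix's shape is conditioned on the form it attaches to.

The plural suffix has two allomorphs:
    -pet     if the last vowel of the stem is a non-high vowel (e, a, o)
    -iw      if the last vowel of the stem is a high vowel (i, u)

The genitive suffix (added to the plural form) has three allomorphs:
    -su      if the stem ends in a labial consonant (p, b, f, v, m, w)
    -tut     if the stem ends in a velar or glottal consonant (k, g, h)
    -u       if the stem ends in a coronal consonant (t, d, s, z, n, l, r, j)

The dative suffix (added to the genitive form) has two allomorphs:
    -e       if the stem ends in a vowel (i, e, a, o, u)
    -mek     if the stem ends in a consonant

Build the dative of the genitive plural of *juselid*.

juselidiwsue

The last vowel of *juselid* is /i/, which is a high vowel, so the plural suffix is -iw, giving *juselidiw*.
The plural form *juselidiw* — final consonant /w/ (labial) → -su → *juselidiwsu*.
The final sound of the genitive form *juselidiwsu* is /u/, which is a vowel, so the dative suffix is -e, giving *juselidiwsue*.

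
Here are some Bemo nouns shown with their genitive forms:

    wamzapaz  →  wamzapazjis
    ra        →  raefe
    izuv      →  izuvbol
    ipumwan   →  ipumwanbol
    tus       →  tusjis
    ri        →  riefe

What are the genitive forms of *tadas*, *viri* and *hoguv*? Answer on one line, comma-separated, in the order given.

tadasjis, viriefe, hoguvbol

The alternation tracks the final sound of the stem — -jis when the stem ends in a sibilant (*wamzapaz*, *tus*); -bol when the stem ends in a non-sibilant consonant (*izuv*, *ipumwan*); -efe when the stem ends in a vowel (*ra*, *ri*).
*tadas* — final sound /s/ (a sibilant) → -jis → *tadasjis*.
The final sound of *viri* is /i/, which is a vowel, so the suffix is -efe, giving *viriefe*.
*hoguv*: final sound = /v/, a non-sibilant consonant → -bol → *hoguvbol*.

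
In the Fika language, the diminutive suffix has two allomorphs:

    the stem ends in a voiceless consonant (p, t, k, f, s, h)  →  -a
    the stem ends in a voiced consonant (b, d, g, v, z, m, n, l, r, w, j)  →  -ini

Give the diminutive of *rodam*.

rodamini

*rodam*: final consonant = /m/, voiced → -ini → *rodamini*.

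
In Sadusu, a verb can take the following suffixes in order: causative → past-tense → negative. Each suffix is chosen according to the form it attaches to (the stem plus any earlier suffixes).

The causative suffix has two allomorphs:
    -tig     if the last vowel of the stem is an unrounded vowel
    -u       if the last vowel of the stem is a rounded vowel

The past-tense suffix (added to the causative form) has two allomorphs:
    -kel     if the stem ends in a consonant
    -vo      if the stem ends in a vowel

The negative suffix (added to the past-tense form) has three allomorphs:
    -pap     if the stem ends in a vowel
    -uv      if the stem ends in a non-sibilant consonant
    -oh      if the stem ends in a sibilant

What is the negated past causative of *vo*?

*vo* — last vowel /o/ (a rounded vowel) → -u → *vou*.
The causative form *vou*: final sound = /u/, a vowel → -vo → *vouvo*.
The past-tense form *vouvo*: final sound = /o/, a vowel → -pap → *vouvopap*.

vouvopap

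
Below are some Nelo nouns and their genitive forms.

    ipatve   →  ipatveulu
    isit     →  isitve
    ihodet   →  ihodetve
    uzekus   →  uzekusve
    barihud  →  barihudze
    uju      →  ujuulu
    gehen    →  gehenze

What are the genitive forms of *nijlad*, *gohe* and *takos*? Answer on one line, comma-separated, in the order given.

nijladze, goheulu, takosve

The suffix is conditioned by the final sound: -ve when the stem ends in a voiceless consonant (*isit*, *ihodet*, *uzekus*); -ze when the stem ends in a voiced consonant (*barihud*, *gehen*); -ulu when the stem ends in a vowel (*ipatve*, *uju*).
The final sound of *nijlad* is /d/, which is a voiced consonant, so the suffix is -ze, giving *nijladze*.
*gohe* — final sound /e/ (a vowel) → -ulu → *goheulu*.
Since the final sound of *takos* is /s/ (a voiceless consonant), it takes -ve, giving *takosve*.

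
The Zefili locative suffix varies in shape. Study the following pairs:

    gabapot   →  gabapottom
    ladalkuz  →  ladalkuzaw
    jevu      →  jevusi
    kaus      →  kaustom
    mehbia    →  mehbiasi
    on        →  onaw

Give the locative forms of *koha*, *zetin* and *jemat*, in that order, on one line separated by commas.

The alternation tracks the final sound of the stem — -tom when the stem ends in a voiceless consonant (*gabapot*, *kaus*); -aw when the stem ends in a voiced consonant (*ladalkuz*, *on*); -si when the stem ends in a vowel (*jevu*, *mehbia*).
Since the final sound of *koha* is /a/ (a vowel), it takes -si, giving *kohasi*.
Since the final sound of *zetin* is /n/ (a voiced consonant), it takes -aw, giving *zetinaw*.
*jemat* — final sound /t/ (a voiceless consonant) → -tom → *jemattom*.

kohasi, zetinaw, jemattom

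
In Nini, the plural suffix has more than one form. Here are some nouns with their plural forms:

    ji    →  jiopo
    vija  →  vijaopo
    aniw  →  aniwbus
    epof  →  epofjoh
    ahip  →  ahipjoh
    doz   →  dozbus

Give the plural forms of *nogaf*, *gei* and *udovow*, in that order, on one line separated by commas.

Looking at the final sound of each stem: -joh when the stem ends in a voiceless consonant (*epof*, *ahip*); -bus when the stem ends in a voiced consonant (*aniw*, *doz*); -opo when the stem ends in a vowel (*ji*, *vija*).
*nogaf* — final sound /f/ (a voiceless consonant) → -joh → *nogafjoh*.
Since the final sound of *gei* is /i/ (a vowel), it takes -opo, giving *geiopo*.
The final sound of *udovow* is /w/, which is a voiced consonant, so the suffix is -bus, giving *udovowbus*.

nogafjoh, geiopo, udovowbus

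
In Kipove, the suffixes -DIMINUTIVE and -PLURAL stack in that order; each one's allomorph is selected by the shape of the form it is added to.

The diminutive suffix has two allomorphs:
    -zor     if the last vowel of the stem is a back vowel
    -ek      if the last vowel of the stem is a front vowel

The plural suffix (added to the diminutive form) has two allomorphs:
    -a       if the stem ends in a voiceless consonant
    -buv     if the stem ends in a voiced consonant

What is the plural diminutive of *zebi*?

zebieka

Since the last vowel of *zebi* is /i/ (a front vowel), it takes -ek, giving *zebiek*.
The diminutive form *zebiek* — final consonant /k/ (voiceless) → -a → *zebieka*.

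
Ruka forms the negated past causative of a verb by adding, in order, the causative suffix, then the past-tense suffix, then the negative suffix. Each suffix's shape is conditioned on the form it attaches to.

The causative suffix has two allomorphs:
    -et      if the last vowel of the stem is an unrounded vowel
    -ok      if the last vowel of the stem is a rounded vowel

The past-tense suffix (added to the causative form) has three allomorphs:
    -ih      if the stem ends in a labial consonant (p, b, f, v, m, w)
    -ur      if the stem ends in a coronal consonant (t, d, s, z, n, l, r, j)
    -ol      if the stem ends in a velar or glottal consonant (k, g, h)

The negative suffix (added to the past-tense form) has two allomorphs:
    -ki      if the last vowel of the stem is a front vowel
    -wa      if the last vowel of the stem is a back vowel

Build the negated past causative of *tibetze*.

*tibetze* — last vowel /e/ (an unrounded vowel) → -et → *tibetzeet*.
Since the final consonant of the causative form *tibetzeet* is /t/ (coronal), it takes -ur, giving *tibetzeetur*.
The past-tense form *tibetzeetur* — last vowel /u/ (a back vowel) → -wa → *tibetzeeturwa*.

tibetzeeturwa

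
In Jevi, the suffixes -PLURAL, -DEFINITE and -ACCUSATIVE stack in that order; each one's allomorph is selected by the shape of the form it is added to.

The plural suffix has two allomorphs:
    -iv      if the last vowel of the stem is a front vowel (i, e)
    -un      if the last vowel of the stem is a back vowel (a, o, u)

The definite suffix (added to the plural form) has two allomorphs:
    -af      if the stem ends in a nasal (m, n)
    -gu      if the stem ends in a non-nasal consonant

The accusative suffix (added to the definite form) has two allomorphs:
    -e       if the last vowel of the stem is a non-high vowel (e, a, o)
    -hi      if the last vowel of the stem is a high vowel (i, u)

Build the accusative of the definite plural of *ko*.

kounafe

*ko* — last vowel /o/ (a back vowel) → -un → *koun*.
Since the final consonant of the plural form *koun* is /n/ (a nasal), it takes -af, giving *kounaf*.
The definite form *kounaf*: last vowel = /a/, a non-high vowel → -e → *kounafe*.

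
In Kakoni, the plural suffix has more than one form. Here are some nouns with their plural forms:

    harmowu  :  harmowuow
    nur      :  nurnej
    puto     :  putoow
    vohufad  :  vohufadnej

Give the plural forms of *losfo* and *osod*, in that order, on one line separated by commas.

losfoow, osodnej

The alternation tracks the final sound of the stem — -nej when the stem ends in a consonant (*nur*, *vohufad*); -ow when the stem ends in a vowel (*harmowu*, *puto*).
*losfo* — final sound /o/ (a vowel) → -ow → *losfoow*.
The final sound of *osod* is /d/, which is a consonant, so the suffix is -nej, giving *osodnej*.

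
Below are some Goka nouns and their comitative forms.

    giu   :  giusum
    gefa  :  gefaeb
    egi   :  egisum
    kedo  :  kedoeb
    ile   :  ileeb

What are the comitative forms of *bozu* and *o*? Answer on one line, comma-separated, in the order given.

bozusum, oeb

The alternation tracks the last vowel of the stem — -sum when the last vowel of the stem is a high vowel (*giu*, *egi*); -eb when the last vowel of the stem is a non-high vowel (*gefa*, *kedo*, *ile*).
*bozu* — last vowel /u/ (a high vowel) → -sum → *bozusum*.
Since the last vowel of *o* is /o/ (a non-high vowel), it takes -eb, giving *oeb*.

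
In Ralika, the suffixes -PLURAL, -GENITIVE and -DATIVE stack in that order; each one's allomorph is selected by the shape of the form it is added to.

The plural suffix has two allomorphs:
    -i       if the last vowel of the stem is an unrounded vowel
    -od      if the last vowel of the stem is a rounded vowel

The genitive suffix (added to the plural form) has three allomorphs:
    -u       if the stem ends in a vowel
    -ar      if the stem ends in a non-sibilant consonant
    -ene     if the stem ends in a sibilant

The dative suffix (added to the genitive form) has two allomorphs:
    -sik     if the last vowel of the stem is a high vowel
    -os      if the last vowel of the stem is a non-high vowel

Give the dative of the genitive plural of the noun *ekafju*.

ekafjuodaros

The last vowel of *ekafju* is /u/, which is a rounded vowel, so the plural suffix is -od, giving *ekafjuod*.
The final sound of the plural form *ekafjuod* is /d/, which is a non-sibilant consonant, so the genitive suffix is -ar, giving *ekafjuodar*.
The genitive form *ekafjuodar* — last vowel /a/ (a non-high vowel) → -os → *ekafjuodaros*.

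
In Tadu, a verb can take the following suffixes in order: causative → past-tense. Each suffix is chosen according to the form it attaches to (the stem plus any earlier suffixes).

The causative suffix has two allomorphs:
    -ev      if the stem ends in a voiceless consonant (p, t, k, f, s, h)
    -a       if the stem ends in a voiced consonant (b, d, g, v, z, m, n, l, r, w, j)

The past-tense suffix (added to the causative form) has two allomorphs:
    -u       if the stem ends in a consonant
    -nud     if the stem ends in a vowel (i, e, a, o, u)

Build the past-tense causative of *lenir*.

leniranud

Since the final consonant of *lenir* is /r/ (voiced), it takes -a, giving *lenira*.
The causative form *lenira*: final sound = /a/, a vowel → -nud → *leniranud*.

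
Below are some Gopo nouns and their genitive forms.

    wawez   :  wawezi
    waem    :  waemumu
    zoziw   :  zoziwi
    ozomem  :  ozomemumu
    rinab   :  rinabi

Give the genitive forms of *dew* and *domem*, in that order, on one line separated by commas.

The alternation tracks the final consonant of the stem — -umu when the stem ends in a nasal (*waem*, *ozomem*); -i when the stem ends in a non-nasal consonant (*wawez*, *zoziw*, *rinab*).
Since the final consonant of *dew* is /w/ (non-nasal), it takes -i, giving *dewi*.
The final consonant of *domem* is /m/, which is a nasal, so the suffix is -umu, giving *domemumu*.

dewi, domemumu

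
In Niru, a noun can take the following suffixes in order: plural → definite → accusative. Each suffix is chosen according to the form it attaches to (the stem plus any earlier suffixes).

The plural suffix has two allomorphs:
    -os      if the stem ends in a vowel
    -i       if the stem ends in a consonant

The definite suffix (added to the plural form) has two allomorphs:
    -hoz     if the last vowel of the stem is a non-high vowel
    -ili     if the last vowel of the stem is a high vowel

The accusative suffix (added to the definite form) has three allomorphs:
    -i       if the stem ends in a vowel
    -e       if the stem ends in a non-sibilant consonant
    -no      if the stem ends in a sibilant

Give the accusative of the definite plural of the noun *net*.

netiilii

*net*: final sound = /t/, a consonant → -i → *neti*.
Since the last vowel of the plural form *neti* is /i/ (a high vowel), it takes -ili, giving *netiili*.
The final sound of the definite form *netiili* is /i/, which is a vowel, so the accusative suffix is -i, giving *netiilii*.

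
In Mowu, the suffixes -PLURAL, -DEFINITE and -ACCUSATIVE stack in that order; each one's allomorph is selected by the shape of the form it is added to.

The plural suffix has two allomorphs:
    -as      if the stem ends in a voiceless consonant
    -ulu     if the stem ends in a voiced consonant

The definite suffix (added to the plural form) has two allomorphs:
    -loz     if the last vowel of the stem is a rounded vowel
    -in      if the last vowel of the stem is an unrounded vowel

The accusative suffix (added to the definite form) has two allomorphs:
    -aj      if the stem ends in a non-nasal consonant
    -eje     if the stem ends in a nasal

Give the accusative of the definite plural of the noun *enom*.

enomululozaj

*enom* — final consonant /m/ (voiced) → -ulu → *enomulu*.
The plural form *enomulu* — last vowel /u/ (a rounded vowel) → -loz → *enomululoz*.
The final consonant of the definite form *enomululoz* is /z/, which is non-nasal, so the accusative suffix is -aj, giving *enomululozaj*.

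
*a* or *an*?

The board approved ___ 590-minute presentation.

a

The indefinite article is chosen by the initial *sound* of the following word, not its spelling.
The number *590* is spoken "five hundred …", beginning with /faɪv/ — a consonant sound.
So the article is *a*: The board approved a 590-minute presentation.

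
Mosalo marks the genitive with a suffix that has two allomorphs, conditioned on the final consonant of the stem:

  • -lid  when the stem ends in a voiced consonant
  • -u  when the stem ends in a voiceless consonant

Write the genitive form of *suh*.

*suh* — final consonant /h/ (voiceless) → -u → *suhu*.

suhu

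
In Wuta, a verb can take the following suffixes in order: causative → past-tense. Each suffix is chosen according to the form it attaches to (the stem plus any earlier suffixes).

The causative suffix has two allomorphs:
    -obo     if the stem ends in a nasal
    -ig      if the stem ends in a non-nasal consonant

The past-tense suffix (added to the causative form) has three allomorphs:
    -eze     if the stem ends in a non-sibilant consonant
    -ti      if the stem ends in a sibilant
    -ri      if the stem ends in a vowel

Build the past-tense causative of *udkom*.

Since the final consonant of *udkom* is /m/ (a nasal), it takes -obo, giving *udkomobo*.
Since the final sound of the causative form *udkomobo* is /o/ (a vowel), it takes -ri, giving *udkomobori*.

udkomobori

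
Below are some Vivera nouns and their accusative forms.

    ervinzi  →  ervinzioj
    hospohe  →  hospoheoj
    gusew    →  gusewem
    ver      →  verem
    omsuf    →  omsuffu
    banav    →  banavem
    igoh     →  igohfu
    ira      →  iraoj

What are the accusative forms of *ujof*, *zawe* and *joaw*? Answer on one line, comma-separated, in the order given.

ujoffu, zaweoj, joawem

The alternation tracks the final sound of the stem — -fu when the stem ends in a voiceless consonant (*omsuf*, *igoh*); -em when the stem ends in a voiced consonant (*gusew*, *ver*, *banav*); -oj when the stem ends in a vowel (*ervinzi*, *hospohe*, *ira*).
The final sound of *ujof* is /f/, which is a voiceless consonant, so the suffix is -fu, giving *ujoffu*.
*zawe* — final sound /e/ (a vowel) → -oj → *zaweoj*.
*joaw*: final sound = /w/, a voiced consonant → -em → *joawem*.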